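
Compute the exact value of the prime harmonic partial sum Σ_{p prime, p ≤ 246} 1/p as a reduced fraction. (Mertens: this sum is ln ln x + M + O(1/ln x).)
Σ 1/p = 506873196134241441348690763593294873492730445394823722837469097176314709804649267964680634478659521/256041159035492609053110100510385311995538591998443060216114576417920917800321526504084465112487730

π(246) = 53, so the primes ≤ 246 are [2, 3, 5, 7, 11, 13, 17, 19, 23, 29, 31, 37, 41, 43, 47, 53, 59, 61, 67, 71, 73, 79, 83, 89, 97, 101, 103, 107, 109, 113, 127, 131, 137, 139, 149, 151, 157, 163, 167, 173, 179, 181, 191, 193, 197, 199, 211, 223, 227, 229, 233, 239, 241]. Summing 1/p over these primes: 506873196134241441348690763593294873492730445394823722837469097176314709804649267964680634478659521/256041159035492609053110100510385311995538591998443060216114576417920917800321526504084465112487730 ≈ 1.9797. Mertens estimate ln ln(246) + 0.2615 ≈ 1.9672.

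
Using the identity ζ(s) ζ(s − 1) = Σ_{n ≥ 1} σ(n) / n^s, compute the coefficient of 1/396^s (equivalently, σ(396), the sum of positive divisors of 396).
σ(396) = 1092

In the product (Σ m^0/m^s)(Σ k / k^s) = Σ (Σ_{d | n} d) / n^s, the coefficient of 1/n^s is σ(n) = Σ_{d | n} d. For n = 396, divisors are [1, 2, 3, 4, 6, 9, 11, 12, 18, 22, 33, 36, 44, 66, 99, 132, 198, 396]; summing: σ(396) = 1092.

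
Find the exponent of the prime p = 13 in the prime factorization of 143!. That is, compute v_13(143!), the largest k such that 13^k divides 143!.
v_13(143!) = 11

Legendre's formula: v_p(n!) = Σ_{k ≥ 1} ⌊n / p^k⌋. For p = 13, n = 143, the terms are:
  ⌊143/13^1⌋ = ⌊143/13⌋ = 11
(the next term ⌊143/13^2⌋ = 0, terminating the sum). Summing: v_13(143!) = 11 = 11.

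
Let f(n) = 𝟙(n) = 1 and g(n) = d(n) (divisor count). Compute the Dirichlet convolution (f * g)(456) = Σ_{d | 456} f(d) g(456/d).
(𝟙 * d)(456) = 90

Divisors of 456: [1, 2, 3, 4, 6, 8, 12, 19, 24, 38, 57, 76, 114, 152, 228, 456]. For each d | 456:
  d = 1: 𝟙(1) · d(456/1) = 1 · 16 = 16
  d = 2: 𝟙(2) · d(456/2) = 1 · 12 = 12
  d = 3: 𝟙(3) · d(456/3) = 1 · 8 = 8
  d = 4: 𝟙(4) · d(456/4) = 1 · 8 = 8
  d = 6: 𝟙(6) · d(456/6) = 1 · 6 = 6
  d = 8: 𝟙(8) · d(456/8) = 1 · 4 = 4
  d = 12: 𝟙(12) · d(456/12) = 1 · 4 = 4
  d = 19: 𝟙(19) · d(456/19) = 1 · 8 = 8
  d = 24: 𝟙(24) · d(456/24) = 1 · 2 = 2
  d = 38: 𝟙(38) · d(456/38) = 1 · 6 = 6
  d = 57: 𝟙(57) · d(456/57) = 1 · 4 = 4
  d = 76: 𝟙(76) · d(456/76) = 1 · 4 = 4
  d = 114: 𝟙(114) · d(456/114) = 1 · 3 = 3
  d = 152: 𝟙(152) · d(456/152) = 1 · 2 = 2
  d = 228: 𝟙(228) · d(456/228) = 1 · 2 = 2
  d = 456: 𝟙(456) · d(456/456) = 1 · 1 = 1
Summing: (𝟙 * d)(456) = 16 + 12 + 8 + 8 + 6 + 4 + 4 + 8 + 2 + 6 + 4 + 4 + 3 + 2 + 2 + 1 = 90.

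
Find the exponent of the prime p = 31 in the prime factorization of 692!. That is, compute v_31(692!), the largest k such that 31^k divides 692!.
v_31(692!) = 22

Legendre's formula: v_p(n!) = Σ_{k ≥ 1} ⌊n / p^k⌋. For p = 31, n = 692, the terms are:
  ⌊692/31^1⌋ = ⌊692/31⌋ = 22
(the next term ⌊692/31^2⌋ = 0, terminating the sum). Summing: v_31(692!) = 22 = 22.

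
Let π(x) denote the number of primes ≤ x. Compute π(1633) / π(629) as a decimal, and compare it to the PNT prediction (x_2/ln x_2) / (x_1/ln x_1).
π(1633)/π(629) = 258/114 ≈ 2.2632;  PNT prediction ≈ 2.2614.

π(629) = 114 and π(1633) = 258, so π(1633)/π(629) ≈ 2.2632. The PNT-predicted ratio is (1633/ln(1633)) / (629/ln(629)) ≈ 2.2614. The two agree to within a few percent, as expected.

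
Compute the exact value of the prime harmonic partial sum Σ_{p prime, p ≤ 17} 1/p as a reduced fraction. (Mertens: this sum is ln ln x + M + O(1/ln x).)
Σ 1/p = 716167/510510

π(17) = 7, so the primes ≤ 17 are [2, 3, 5, 7, 11, 13, 17]. Summing 1/p over these primes: 716167/510510 ≈ 1.4028. Mertens estimate ln ln(17) + 0.2615 ≈ 1.3029.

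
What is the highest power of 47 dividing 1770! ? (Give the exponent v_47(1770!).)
v_47(1770!) = 37

Legendre's formula: v_p(n!) = Σ_{k ≥ 1} ⌊n / p^k⌋. For p = 47, n = 1770, the terms are:
  ⌊1770/47^1⌋ = ⌊1770/47⌋ = 37
(the next term ⌊1770/47^2⌋ = 0, terminating the sum). Summing: v_47(1770!) = 37 = 37.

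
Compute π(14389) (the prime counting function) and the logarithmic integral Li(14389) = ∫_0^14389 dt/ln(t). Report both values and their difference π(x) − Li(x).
π(14389) = 1686;  Li(14389) ≈ 1712.95;  π(x) − Li(x) ≈ -26.95.

Direct count of primes ≤ 14389 gives π(14389) = 1686. Numerical evaluation of the logarithmic integral gives Li(14389) ≈ 1712.95. The difference π(x) − Li(x) ≈ -26.95 is typically negative for small/moderate x (Li(x) overestimates), though Littlewood's theorem shows this sign changes infinitely often.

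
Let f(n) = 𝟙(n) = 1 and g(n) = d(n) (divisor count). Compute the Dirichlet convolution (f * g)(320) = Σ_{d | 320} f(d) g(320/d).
(𝟙 * d)(320) = 84

Divisors of 320: [1, 2, 4, 5, 8, 10, 16, 20, 32, 40, 64, 80, 160, 320]. For each d | 320:
  d = 1: 𝟙(1) · d(320/1) = 1 · 14 = 14
  d = 2: 𝟙(2) · d(320/2) = 1 · 12 = 12
  d = 4: 𝟙(4) · d(320/4) = 1 · 10 = 10
  d = 5: 𝟙(5) · d(320/5) = 1 · 7 = 7
  d = 8: 𝟙(8) · d(320/8) = 1 · 8 = 8
  d = 10: 𝟙(10) · d(320/10) = 1 · 6 = 6
  d = 16: 𝟙(16) · d(320/16) = 1 · 6 = 6
  d = 20: 𝟙(20) · d(320/20) = 1 · 5 = 5
  d = 32: 𝟙(32) · d(320/32) = 1 · 4 = 4
  d = 40: 𝟙(40) · d(320/40) = 1 · 4 = 4
  d = 64: 𝟙(64) · d(320/64) = 1 · 2 = 2
  d = 80: 𝟙(80) · d(320/80) = 1 · 3 = 3
  d = 160: 𝟙(160) · d(320/160) = 1 · 2 = 2
  d = 320: 𝟙(320) · d(320/320) = 1 · 1 = 1
Summing: (𝟙 * d)(320) = 14 + 12 + 10 + 7 + 8 + 6 + 6 + 5 + 4 + 4 + 2 + 3 + 2 + 1 = 84.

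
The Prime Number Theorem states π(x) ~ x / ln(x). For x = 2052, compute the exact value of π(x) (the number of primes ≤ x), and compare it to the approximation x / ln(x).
π(2052) = 309;  x/ln(x) ≈ 269.06;  relative error ≈ 12.93%.

Directly count primes up to 2052: π(2052) = 309. The PNT approximation gives 2052/ln(2052) ≈ 2052/7.62657 ≈ 269.06. Relative error (π(x) − x/ln(x)) / π(x) ≈ 12.93%; the approximation is known to undercount slightly (Li(x) is a better estimate).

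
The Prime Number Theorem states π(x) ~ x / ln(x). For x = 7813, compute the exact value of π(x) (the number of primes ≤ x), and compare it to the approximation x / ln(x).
π(7813) = 987;  x/ln(x) ≈ 871.64;  relative error ≈ 11.69%.

Directly count primes up to 7813: π(7813) = 987. The PNT approximation gives 7813/ln(7813) ≈ 7813/8.96354 ≈ 871.64. Relative error (π(x) − x/ln(x)) / π(x) ≈ 11.69%; the approximation is known to undercount slightly (Li(x) is a better estimate).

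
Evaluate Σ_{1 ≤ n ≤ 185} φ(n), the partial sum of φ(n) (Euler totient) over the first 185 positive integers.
Σ_{n ≤ 185} φ(n) = 10484

Compute φ(n) for each 1 ≤ n ≤ 185: φ(1) = 1, φ(2) = 1, φ(3) = 2, φ(4) = 2, φ(5) = 4, φ(6) = 2, φ(7) = 6, φ(8) = 4, φ(9) = 6, φ(10) = 4, φ(11) = 10, φ(12) = 4, φ(13) = 12, φ(14) = 6, φ(15) = 8, φ(16) = 8, φ(17) = 16, φ(18) = 6, φ(19) = 18, φ(20) = 8, φ(21) = 12, φ(22) = 10, φ(23) = 22, φ(24) = 8, φ(25) = 20, φ(26) = 12, φ(27) = 18, φ(28) = 12, φ(29) = 28, φ(30) = 8, φ(31) = 30, φ(32) = 16, φ(33) = 20, φ(34) = 16, φ(35) = 24, φ(36) = 12, φ(37) = 36, φ(38) = 18, φ(39) = 24, φ(40) = 16, φ(41) = 40, φ(42) = 12, φ(43) = 42, φ(44) = 20, φ(45) = 24, φ(46) = 22, φ(47) = 46, φ(48) = 16, φ(49) = 42, φ(50) = 20, φ(51) = 32, φ(52) = 24, φ(53) = 52, φ(54) = 18, φ(55) = 40, φ(56) = 24, φ(57) = 36, φ(58) = 28, φ(59) = 58, φ(60) = 16, φ(61) = 60, φ(62) = 30, φ(63) = 36, φ(64) = 32, φ(65) = 48, φ(66) = 20, φ(67) = 66, φ(68) = 32, φ(69) = 44, φ(70) = 24, φ(71) = 70, φ(72) = 24, φ(73) = 72, φ(74) = 36, φ(75) = 40, φ(76) = 36, φ(77) = 60, φ(78) = 24, φ(79) = 78, φ(80) = 32, φ(81) = 54, φ(82) = 40, φ(83) = 82, φ(84) = 24, φ(85) = 64, φ(86) = 42, φ(87) = 56, φ(88) = 40, φ(89) = 88, φ(90) = 24, φ(91) = 72, φ(92) = 44, φ(93) = 60, φ(94) = 46, φ(95) = 72, φ(96) = 32, φ(97) = 96, φ(98) = 42, φ(99) = 60, φ(100) = 40, φ(101) = 100, φ(102) = 32, φ(103) = 102, φ(104) = 48, φ(105) = 48, φ(106) = 52, φ(107) = 106, φ(108) = 36, φ(109) = 108, φ(110) = 40, φ(111) = 72, φ(112) = 48, φ(113) = 112, φ(114) = 36, φ(115) = 88, φ(116) = 56, φ(117) = 72, φ(118) = 58, φ(119) = 96, φ(120) = 32, φ(121) = 110, φ(122) = 60, φ(123) = 80, φ(124) = 60, φ(125) = 100, φ(126) = 36, φ(127) = 126, φ(128) = 64, φ(129) = 84, φ(130) = 48, φ(131) = 130, φ(132) = 40, φ(133) = 108, φ(134) = 66, φ(135) = 72, φ(136) = 64, φ(137) = 136, φ(138) = 44, φ(139) = 138, φ(140) = 48, φ(141) = 92, φ(142) = 70, φ(143) = 120, φ(144) = 48, φ(145) = 112, φ(146) = 72, φ(147) = 84, φ(148) = 72, φ(149) = 148, φ(150) = 40, φ(151) = 150, φ(152) = 72, φ(153) = 96, φ(154) = 60, φ(155) = 120, φ(156) = 48, φ(157) = 156, φ(158) = 78, φ(159) = 104, φ(160) = 64, φ(161) = 132, φ(162) = 54, φ(163) = 162, φ(164) = 80, φ(165) = 80, φ(166) = 82, φ(167) = 166, φ(168) = 48, φ(169) = 156, φ(170) = 64, φ(171) = 108, φ(172) = 84, φ(173) = 172, φ(174) = 56, φ(175) = 120, φ(176) = 80, φ(177) = 116, φ(178) = 88, φ(179) = 178, φ(180) = 48, φ(181) = 180, φ(182) = 72, φ(183) = 120, φ(184) = 88, φ(185) = 144. Summing all 185 values: 10484. (Average order: Σ_{n ≤ x} φ(n) ~ (3/π²) x². For x = 185, (3/π²)·185² ≈ 10403.15.)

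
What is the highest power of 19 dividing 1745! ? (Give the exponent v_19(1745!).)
v_19(1745!) = 95

Legendre's formula: v_p(n!) = Σ_{k ≥ 1} ⌊n / p^k⌋. For p = 19, n = 1745, the terms are:
  ⌊1745/19^1⌋ = ⌊1745/19⌋ = 91
  ⌊1745/19^2⌋ = ⌊1745/361⌋ = 4
(the next term ⌊1745/19^3⌋ = 0, terminating the sum). Summing: v_19(1745!) = 91 + 4 = 95.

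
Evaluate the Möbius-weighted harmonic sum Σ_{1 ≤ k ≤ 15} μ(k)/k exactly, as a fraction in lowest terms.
Σ μ(k)/k = 304/5005

Values of μ(k) for 1 ≤ k ≤ 15: μ(1) = 1, μ(2) = -1, μ(3) = -1, μ(5) = -1, μ(6) = 1, μ(7) = -1, μ(10) = 1, μ(11) = -1, μ(13) = -1, μ(14) = 1, μ(15) = 1, with μ = 0 on non-squarefree integers. Summing μ(k)/k for k where μ(k) ≠ 0 gives 304/5005 ≈ 0.0607. (PNT ⟺ this sum → 0 as n → ∞.)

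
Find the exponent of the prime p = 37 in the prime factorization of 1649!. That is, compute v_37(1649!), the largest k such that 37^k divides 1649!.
v_37(1649!) = 45

Legendre's formula: v_p(n!) = Σ_{k ≥ 1} ⌊n / p^k⌋. For p = 37, n = 1649, the terms are:
  ⌊1649/37^1⌋ = ⌊1649/37⌋ = 44
  ⌊1649/37^2⌋ = ⌊1649/1369⌋ = 1
(the next term ⌊1649/37^3⌋ = 0, terminating the sum). Summing: v_37(1649!) = 44 + 1 = 45.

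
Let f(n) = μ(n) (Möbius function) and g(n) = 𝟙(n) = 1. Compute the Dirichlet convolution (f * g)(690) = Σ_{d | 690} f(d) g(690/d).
(μ * 𝟙)(690) = 0

Divisors of 690: [1, 2, 3, 5, 6, 10, 15, 23, 30, 46, 69, 115, 138, 230, 345, 690]. For each d | 690:
  d = 1: μ(1) · 𝟙(690/1) = 1 · 1 = 1
  d = 2: μ(2) · 𝟙(690/2) = -1 · 1 = -1
  d = 3: μ(3) · 𝟙(690/3) = -1 · 1 = -1
  d = 5: μ(5) · 𝟙(690/5) = -1 · 1 = -1
  d = 6: μ(6) · 𝟙(690/6) = 1 · 1 = 1
  d = 10: μ(10) · 𝟙(690/10) = 1 · 1 = 1
  d = 15: μ(15) · 𝟙(690/15) = 1 · 1 = 1
  d = 23: μ(23) · 𝟙(690/23) = -1 · 1 = -1
  d = 30: μ(30) · 𝟙(690/30) = -1 · 1 = -1
  d = 46: μ(46) · 𝟙(690/46) = 1 · 1 = 1
  d = 69: μ(69) · 𝟙(690/69) = 1 · 1 = 1
  d = 115: μ(115) · 𝟙(690/115) = 1 · 1 = 1
  d = 138: μ(138) · 𝟙(690/138) = -1 · 1 = -1
  d = 230: μ(230) · 𝟙(690/230) = -1 · 1 = -1
  d = 345: μ(345) · 𝟙(690/345) = -1 · 1 = -1
  d = 690: μ(690) · 𝟙(690/690) = 1 · 1 = 1
Summing: (μ * 𝟙)(690) = 1 + -1 + -1 + -1 + 1 + 1 + 1 + -1 + -1 + 1 + 1 + 1 + -1 + -1 + -1 + 1 = 0.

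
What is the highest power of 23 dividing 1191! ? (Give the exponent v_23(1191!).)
v_23(1191!) = 53

Legendre's formula: v_p(n!) = Σ_{k ≥ 1} ⌊n / p^k⌋. For p = 23, n = 1191, the terms are:
  ⌊1191/23^1⌋ = ⌊1191/23⌋ = 51
  ⌊1191/23^2⌋ = ⌊1191/529⌋ = 2
(the next term ⌊1191/23^3⌋ = 0, terminating the sum). Summing: v_23(1191!) = 51 + 2 = 53.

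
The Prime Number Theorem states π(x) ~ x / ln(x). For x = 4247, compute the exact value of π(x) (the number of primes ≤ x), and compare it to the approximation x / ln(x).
π(4247) = 582;  x/ln(x) ≈ 508.38;  relative error ≈ 12.65%.

Directly count primes up to 4247: π(4247) = 582. The PNT approximation gives 4247/ln(4247) ≈ 4247/8.35397 ≈ 508.38. Relative error (π(x) − x/ln(x)) / π(x) ≈ 12.65%; the approximation is known to undercount slightly (Li(x) is a better estimate).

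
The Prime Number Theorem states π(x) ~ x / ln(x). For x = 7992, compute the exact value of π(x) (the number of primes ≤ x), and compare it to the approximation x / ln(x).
π(7992) = 1006;  x/ln(x) ≈ 889.36;  relative error ≈ 11.59%.

Directly count primes up to 7992: π(7992) = 1006. The PNT approximation gives 7992/ln(7992) ≈ 7992/8.98620 ≈ 889.36. Relative error (π(x) − x/ln(x)) / π(x) ≈ 11.59%; the approximation is known to undercount slightly (Li(x) is a better estimate).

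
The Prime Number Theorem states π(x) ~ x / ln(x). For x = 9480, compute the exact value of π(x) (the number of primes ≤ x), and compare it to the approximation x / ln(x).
π(9480) = 1175;  x/ln(x) ≈ 1035.28;  relative error ≈ 11.89%.

Directly count primes up to 9480: π(9480) = 1175. The PNT approximation gives 9480/ln(9480) ≈ 9480/9.15694 ≈ 1035.28. Relative error (π(x) − x/ln(x)) / π(x) ≈ 11.89%; the approximation is known to undercount slightly (Li(x) is a better estimate).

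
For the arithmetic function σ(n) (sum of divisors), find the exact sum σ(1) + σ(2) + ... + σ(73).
Σ_{n ≤ 73} σ(n) = 4406

Compute σ(n) for each 1 ≤ n ≤ 73: σ(1) = 1, σ(2) = 3, σ(3) = 4, σ(4) = 7, σ(5) = 6, σ(6) = 12, σ(7) = 8, σ(8) = 15, σ(9) = 13, σ(10) = 18, σ(11) = 12, σ(12) = 28, σ(13) = 14, σ(14) = 24, σ(15) = 24, σ(16) = 31, σ(17) = 18, σ(18) = 39, σ(19) = 20, σ(20) = 42, σ(21) = 32, σ(22) = 36, σ(23) = 24, σ(24) = 60, σ(25) = 31, σ(26) = 42, σ(27) = 40, σ(28) = 56, σ(29) = 30, σ(30) = 72, σ(31) = 32, σ(32) = 63, σ(33) = 48, σ(34) = 54, σ(35) = 48, σ(36) = 91, σ(37) = 38, σ(38) = 60, σ(39) = 56, σ(40) = 90, σ(41) = 42, σ(42) = 96, σ(43) = 44, σ(44) = 84, σ(45) = 78, σ(46) = 72, σ(47) = 48, σ(48) = 124, σ(49) = 57, σ(50) = 93, σ(51) = 72, σ(52) = 98, σ(53) = 54, σ(54) = 120, σ(55) = 72, σ(56) = 120, σ(57) = 80, σ(58) = 90, σ(59) = 60, σ(60) = 168, σ(61) = 62, σ(62) = 96, σ(63) = 104, σ(64) = 127, σ(65) = 84, σ(66) = 144, σ(67) = 68, σ(68) = 126, σ(69) = 96, σ(70) = 144, σ(71) = 72, σ(72) = 195, σ(73) = 74. Summing all 73 values: 4406. (Average order: Σ_{n ≤ x} σ(n) ~ (π²/12) x². For x = 73, (π²/12)·73² ≈ 4382.93.)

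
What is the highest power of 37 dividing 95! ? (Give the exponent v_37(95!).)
v_37(95!) = 2

Legendre's formula: v_p(n!) = Σ_{k ≥ 1} ⌊n / p^k⌋. For p = 37, n = 95, the terms are:
  ⌊95/37^1⌋ = ⌊95/37⌋ = 2
(the next term ⌊95/37^2⌋ = 0, terminating the sum). Summing: v_37(95!) = 2 = 2.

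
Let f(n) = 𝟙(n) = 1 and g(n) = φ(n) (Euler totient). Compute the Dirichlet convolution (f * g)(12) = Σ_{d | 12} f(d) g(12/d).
(𝟙 * φ)(12) = 12

Divisors of 12: [1, 2, 3, 4, 6, 12]. For each d | 12:
  d = 1: 𝟙(1) · φ(12/1) = 1 · 4 = 4
  d = 2: 𝟙(2) · φ(12/2) = 1 · 2 = 2
  d = 3: 𝟙(3) · φ(12/3) = 1 · 2 = 2
  d = 4: 𝟙(4) · φ(12/4) = 1 · 2 = 2
  d = 6: 𝟙(6) · φ(12/6) = 1 · 1 = 1
  d = 12: 𝟙(12) · φ(12/12) = 1 · 1 = 1
Summing: (𝟙 * φ)(12) = 4 + 2 + 2 + 2 + 1 + 1 = 12.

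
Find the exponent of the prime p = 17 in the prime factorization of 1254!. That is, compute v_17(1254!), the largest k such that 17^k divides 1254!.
v_17(1254!) = 77

Legendre's formula: v_p(n!) = Σ_{k ≥ 1} ⌊n / p^k⌋. For p = 17, n = 1254, the terms are:
  ⌊1254/17^1⌋ = ⌊1254/17⌋ = 73
  ⌊1254/17^2⌋ = ⌊1254/289⌋ = 4
(the next term ⌊1254/17^3⌋ = 0, terminating the sum). Summing: v_17(1254!) = 73 + 4 = 77.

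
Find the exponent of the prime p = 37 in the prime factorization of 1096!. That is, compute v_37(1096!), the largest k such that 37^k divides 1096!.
v_37(1096!) = 29

Legendre's formula: v_p(n!) = Σ_{k ≥ 1} ⌊n / p^k⌋. For p = 37, n = 1096, the terms are:
  ⌊1096/37^1⌋ = ⌊1096/37⌋ = 29
(the next term ⌊1096/37^2⌋ = 0, terminating the sum). Summing: v_37(1096!) = 29 = 29.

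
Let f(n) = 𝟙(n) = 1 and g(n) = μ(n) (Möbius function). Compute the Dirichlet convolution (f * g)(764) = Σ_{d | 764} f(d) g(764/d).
(𝟙 * μ)(764) = 0

Divisors of 764: [1, 2, 4, 191, 382, 764]. For each d | 764:
  d = 1: 𝟙(1) · μ(764/1) = 1 · 0 = 0
  d = 2: 𝟙(2) · μ(764/2) = 1 · 1 = 1
  d = 4: 𝟙(4) · μ(764/4) = 1 · -1 = -1
  d = 191: 𝟙(191) · μ(764/191) = 1 · 0 = 0
  d = 382: 𝟙(382) · μ(764/382) = 1 · -1 = -1
  d = 764: 𝟙(764) · μ(764/764) = 1 · 1 = 1
Summing: (𝟙 * μ)(764) = 0 + 1 + -1 + 0 + -1 + 1 = 0.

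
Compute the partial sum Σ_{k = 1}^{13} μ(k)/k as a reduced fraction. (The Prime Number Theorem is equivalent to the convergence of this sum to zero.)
Σ μ(k)/k = -2323/30030

Values of μ(k) for 1 ≤ k ≤ 13: μ(1) = 1, μ(2) = -1, μ(3) = -1, μ(5) = -1, μ(6) = 1, μ(7) = -1, μ(10) = 1, μ(11) = -1, μ(13) = -1, with μ = 0 on non-squarefree integers. Summing μ(k)/k for k where μ(k) ≠ 0 gives -2323/30030 ≈ -0.0774. (PNT ⟺ this sum → 0 as n → ∞.)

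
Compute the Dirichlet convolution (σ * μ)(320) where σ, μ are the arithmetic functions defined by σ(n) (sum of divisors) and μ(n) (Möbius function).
(σ * μ)(320) = 320

Divisors of 320: [1, 2, 4, 5, 8, 10, 16, 20, 32, 40, 64, 80, 160, 320]. For each d | 320:
  d = 1: σ(1) · μ(320/1) = 1 · 0 = 0
  d = 2: σ(2) · μ(320/2) = 3 · 0 = 0
  d = 4: σ(4) · μ(320/4) = 7 · 0 = 0
  d = 5: σ(5) · μ(320/5) = 6 · 0 = 0
  d = 8: σ(8) · μ(320/8) = 15 · 0 = 0
  d = 10: σ(10) · μ(320/10) = 18 · 0 = 0
  d = 16: σ(16) · μ(320/16) = 31 · 0 = 0
  d = 20: σ(20) · μ(320/20) = 42 · 0 = 0
  d = 32: σ(32) · μ(320/32) = 63 · 1 = 63
  d = 40: σ(40) · μ(320/40) = 90 · 0 = 0
  d = 64: σ(64) · μ(320/64) = 127 · -1 = -127
  d = 80: σ(80) · μ(320/80) = 186 · 0 = 0
  d = 160: σ(160) · μ(320/160) = 378 · -1 = -378
  d = 320: σ(320) · μ(320/320) = 762 · 1 = 762
Summing: (σ * μ)(320) = 0 + 0 + 0 + 0 + 0 + 0 + 0 + 0 + 63 + 0 + -127 + 0 + -378 + 762 = 320.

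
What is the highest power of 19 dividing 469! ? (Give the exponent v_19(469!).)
v_19(469!) = 25

Legendre's formula: v_p(n!) = Σ_{k ≥ 1} ⌊n / p^k⌋. For p = 19, n = 469, the terms are:
  ⌊469/19^1⌋ = ⌊469/19⌋ = 24
  ⌊469/19^2⌋ = ⌊469/361⌋ = 1
(the next term ⌊469/19^3⌋ = 0, terminating the sum). Summing: v_19(469!) = 24 + 1 = 25.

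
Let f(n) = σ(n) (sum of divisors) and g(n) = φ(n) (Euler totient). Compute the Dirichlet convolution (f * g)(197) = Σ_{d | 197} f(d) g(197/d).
(σ * φ)(197) = 394

Divisors of 197: [1, 197]. For each d | 197:
  d = 1: σ(1) · φ(197/1) = 1 · 196 = 196
  d = 197: σ(197) · φ(197/197) = 198 · 1 = 198
Summing: (σ * φ)(197) = 196 + 198 = 394.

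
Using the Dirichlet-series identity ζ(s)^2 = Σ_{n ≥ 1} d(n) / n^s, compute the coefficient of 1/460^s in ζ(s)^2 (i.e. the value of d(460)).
d(460) = 12

ζ(s)^2 = (Σ 1/m^s)(Σ 1/k^s). The coefficient of 1/n^s in the product is the number of ordered pairs (m, k) with mk = n, which equals d(n). For n = 460, divisors are [1, 2, 4, 5, 10, 20, 23, 46, 92, 115, 230, 460], so d(460) = 12.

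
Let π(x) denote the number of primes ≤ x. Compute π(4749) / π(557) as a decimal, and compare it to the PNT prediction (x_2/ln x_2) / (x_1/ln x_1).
π(4749)/π(557) = 639/102 ≈ 6.2647;  PNT prediction ≈ 6.3676.

π(557) = 102 and π(4749) = 639, so π(4749)/π(557) ≈ 6.2647. The PNT-predicted ratio is (4749/ln(4749)) / (557/ln(557)) ≈ 6.3676. The two agree to within a few percent, as expected.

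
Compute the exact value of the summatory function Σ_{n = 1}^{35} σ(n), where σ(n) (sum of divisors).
Σ_{n ≤ 35} σ(n) = 1007

Compute σ(n) for each 1 ≤ n ≤ 35: σ(1) = 1, σ(2) = 3, σ(3) = 4, σ(4) = 7, σ(5) = 6, σ(6) = 12, σ(7) = 8, σ(8) = 15, σ(9) = 13, σ(10) = 18, σ(11) = 12, σ(12) = 28, σ(13) = 14, σ(14) = 24, σ(15) = 24, σ(16) = 31, σ(17) = 18, σ(18) = 39, σ(19) = 20, σ(20) = 42, σ(21) = 32, σ(22) = 36, σ(23) = 24, σ(24) = 60, σ(25) = 31, σ(26) = 42, σ(27) = 40, σ(28) = 56, σ(29) = 30, σ(30) = 72, σ(31) = 32, σ(32) = 63, σ(33) = 48, σ(34) = 54, σ(35) = 48. Summing all 35 values: 1007. (Average order: Σ_{n ≤ x} σ(n) ~ (π²/12) x². For x = 35, (π²/12)·35² ≈ 1007.52.)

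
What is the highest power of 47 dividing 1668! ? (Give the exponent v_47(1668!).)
v_47(1668!) = 35

Legendre's formula: v_p(n!) = Σ_{k ≥ 1} ⌊n / p^k⌋. For p = 47, n = 1668, the terms are:
  ⌊1668/47^1⌋ = ⌊1668/47⌋ = 35
(the next term ⌊1668/47^2⌋ = 0, terminating the sum). Summing: v_47(1668!) = 35 = 35.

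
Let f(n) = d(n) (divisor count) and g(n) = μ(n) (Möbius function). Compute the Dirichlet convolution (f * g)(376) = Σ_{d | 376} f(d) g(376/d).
(d * μ)(376) = 1

Divisors of 376: [1, 2, 4, 8, 47, 94, 188, 376]. For each d | 376:
  d = 1: d(1) · μ(376/1) = 1 · 0 = 0
  d = 2: d(2) · μ(376/2) = 2 · 0 = 0
  d = 4: d(4) · μ(376/4) = 3 · 1 = 3
  d = 8: d(8) · μ(376/8) = 4 · -1 = -4
  d = 47: d(47) · μ(376/47) = 2 · 0 = 0
  d = 94: d(94) · μ(376/94) = 4 · 0 = 0
  d = 188: d(188) · μ(376/188) = 6 · -1 = -6
  d = 376: d(376) · μ(376/376) = 8 · 1 = 8
Summing: (d * μ)(376) = 0 + 0 + 3 + -4 + 0 + 0 + -6 + 8 = 1.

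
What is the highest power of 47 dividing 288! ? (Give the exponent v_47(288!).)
v_47(288!) = 6

Legendre's formula: v_p(n!) = Σ_{k ≥ 1} ⌊n / p^k⌋. For p = 47, n = 288, the terms are:
  ⌊288/47^1⌋ = ⌊288/47⌋ = 6
(the next term ⌊288/47^2⌋ = 0, terminating the sum). Summing: v_47(288!) = 6 = 6.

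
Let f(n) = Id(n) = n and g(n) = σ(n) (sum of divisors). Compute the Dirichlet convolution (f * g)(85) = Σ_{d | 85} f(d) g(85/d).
(Id * σ)(85) = 385

Divisors of 85: [1, 5, 17, 85]. For each d | 85:
  d = 1: Id(1) · σ(85/1) = 1 · 108 = 108
  d = 5: Id(5) · σ(85/5) = 5 · 18 = 90
  d = 17: Id(17) · σ(85/17) = 17 · 6 = 102
  d = 85: Id(85) · σ(85/85) = 85 · 1 = 85
Summing: (Id * σ)(85) = 108 + 90 + 102 + 85 = 385.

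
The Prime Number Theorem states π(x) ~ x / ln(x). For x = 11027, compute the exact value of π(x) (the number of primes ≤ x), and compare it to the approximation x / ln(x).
π(11027) = 1337;  x/ln(x) ≈ 1184.67;  relative error ≈ 11.39%.

Directly count primes up to 11027: π(11027) = 1337. The PNT approximation gives 11027/ln(11027) ≈ 11027/9.30810 ≈ 1184.67. Relative error (π(x) − x/ln(x)) / π(x) ≈ 11.39%; the approximation is known to undercount slightly (Li(x) is a better estimate).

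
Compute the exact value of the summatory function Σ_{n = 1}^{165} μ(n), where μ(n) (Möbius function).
Σ_{n ≤ 165} μ(n) = -1

Compute μ(n) for each 1 ≤ n ≤ 165: μ(1) = 1, μ(2) = -1, μ(3) = -1, μ(4) = 0, μ(5) = -1, μ(6) = 1, μ(7) = -1, μ(8) = 0, μ(9) = 0, μ(10) = 1, μ(11) = -1, μ(12) = 0, μ(13) = -1, μ(14) = 1, μ(15) = 1, μ(16) = 0, μ(17) = -1, μ(18) = 0, μ(19) = -1, μ(20) = 0, μ(21) = 1, μ(22) = 1, μ(23) = -1, μ(24) = 0, μ(25) = 0, μ(26) = 1, μ(27) = 0, μ(28) = 0, μ(29) = -1, μ(30) = -1, μ(31) = -1, μ(32) = 0, μ(33) = 1, μ(34) = 1, μ(35) = 1, μ(36) = 0, μ(37) = -1, μ(38) = 1, μ(39) = 1, μ(40) = 0, μ(41) = -1, μ(42) = -1, μ(43) = -1, μ(44) = 0, μ(45) = 0, μ(46) = 1, μ(47) = -1, μ(48) = 0, μ(49) = 0, μ(50) = 0, μ(51) = 1, μ(52) = 0, μ(53) = -1, μ(54) = 0, μ(55) = 1, μ(56) = 0, μ(57) = 1, μ(58) = 1, μ(59) = -1, μ(60) = 0, μ(61) = -1, μ(62) = 1, μ(63) = 0, μ(64) = 0, μ(65) = 1, μ(66) = -1, μ(67) = -1, μ(68) = 0, μ(69) = 1, μ(70) = -1, μ(71) = -1, μ(72) = 0, μ(73) = -1, μ(74) = 1, μ(75) = 0, μ(76) = 0, μ(77) = 1, μ(78) = -1, μ(79) = -1, μ(80) = 0, μ(81) = 0, μ(82) = 1, μ(83) = -1, μ(84) = 0, μ(85) = 1, μ(86) = 1, μ(87) = 1, μ(88) = 0, μ(89) = -1, μ(90) = 0, μ(91) = 1, μ(92) = 0, μ(93) = 1, μ(94) = 1, μ(95) = 1, μ(96) = 0, μ(97) = -1, μ(98) = 0, μ(99) = 0, μ(100) = 0, μ(101) = -1, μ(102) = -1, μ(103) = -1, μ(104) = 0, μ(105) = -1, μ(106) = 1, μ(107) = -1, μ(108) = 0, μ(109) = -1, μ(110) = -1, μ(111) = 1, μ(112) = 0, μ(113) = -1, μ(114) = -1, μ(115) = 1, μ(116) = 0, μ(117) = 0, μ(118) = 1, μ(119) = 1, μ(120) = 0, μ(121) = 0, μ(122) = 1, μ(123) = 1, μ(124) = 0, μ(125) = 0, μ(126) = 0, μ(127) = -1, μ(128) = 0, μ(129) = 1, μ(130) = -1, μ(131) = -1, μ(132) = 0, μ(133) = 1, μ(134) = 1, μ(135) = 0, μ(136) = 0, μ(137) = -1, μ(138) = -1, μ(139) = -1, μ(140) = 0, μ(141) = 1, μ(142) = 1, μ(143) = 1, μ(144) = 0, μ(145) = 1, μ(146) = 1, μ(147) = 0, μ(148) = 0, μ(149) = -1, μ(150) = 0, μ(151) = -1, μ(152) = 0, μ(153) = 0, μ(154) = -1, μ(155) = 1, μ(156) = 0, μ(157) = -1, μ(158) = 1, μ(159) = 1, μ(160) = 0, μ(161) = 1, μ(162) = 0, μ(163) = -1, μ(164) = 0, μ(165) = -1. Summing all 165 values: -1. (Mertens function M(x) = Σ_{n ≤ x} μ(n); on average M(x) should be small (PNT ⟺ M(x) = o(x)).)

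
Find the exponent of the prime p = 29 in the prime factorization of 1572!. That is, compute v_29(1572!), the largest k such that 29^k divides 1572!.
v_29(1572!) = 55

Legendre's formula: v_p(n!) = Σ_{k ≥ 1} ⌊n / p^k⌋. For p = 29, n = 1572, the terms are:
  ⌊1572/29^1⌋ = ⌊1572/29⌋ = 54
  ⌊1572/29^2⌋ = ⌊1572/841⌋ = 1
(the next term ⌊1572/29^3⌋ = 0, terminating the sum). Summing: v_29(1572!) = 54 + 1 = 55.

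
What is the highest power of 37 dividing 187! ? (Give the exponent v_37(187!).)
v_37(187!) = 5

Legendre's formula: v_p(n!) = Σ_{k ≥ 1} ⌊n / p^k⌋. For p = 37, n = 187, the terms are:
  ⌊187/37^1⌋ = ⌊187/37⌋ = 5
(the next term ⌊187/37^2⌋ = 0, terminating the sum). Summing: v_37(187!) = 5 = 5.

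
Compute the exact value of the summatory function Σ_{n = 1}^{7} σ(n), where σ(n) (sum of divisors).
Σ_{n ≤ 7} σ(n) = 41

Compute σ(n) for each 1 ≤ n ≤ 7: σ(1) = 1, σ(2) = 3, σ(3) = 4, σ(4) = 7, σ(5) = 6, σ(6) = 12, σ(7) = 8. Summing all 7 values: 41. (Average order: Σ_{n ≤ x} σ(n) ~ (π²/12) x². For x = 7, (π²/12)·7² ≈ 40.30.)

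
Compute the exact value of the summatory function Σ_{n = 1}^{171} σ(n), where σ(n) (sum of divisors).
Σ_{n ≤ 171} σ(n) = 24122

Compute σ(n) for each 1 ≤ n ≤ 171: σ(1) = 1, σ(2) = 3, σ(3) = 4, σ(4) = 7, σ(5) = 6, σ(6) = 12, σ(7) = 8, σ(8) = 15, σ(9) = 13, σ(10) = 18, σ(11) = 12, σ(12) = 28, σ(13) = 14, σ(14) = 24, σ(15) = 24, σ(16) = 31, σ(17) = 18, σ(18) = 39, σ(19) = 20, σ(20) = 42, σ(21) = 32, σ(22) = 36, σ(23) = 24, σ(24) = 60, σ(25) = 31, σ(26) = 42, σ(27) = 40, σ(28) = 56, σ(29) = 30, σ(30) = 72, σ(31) = 32, σ(32) = 63, σ(33) = 48, σ(34) = 54, σ(35) = 48, σ(36) = 91, σ(37) = 38, σ(38) = 60, σ(39) = 56, σ(40) = 90, σ(41) = 42, σ(42) = 96, σ(43) = 44, σ(44) = 84, σ(45) = 78, σ(46) = 72, σ(47) = 48, σ(48) = 124, σ(49) = 57, σ(50) = 93, σ(51) = 72, σ(52) = 98, σ(53) = 54, σ(54) = 120, σ(55) = 72, σ(56) = 120, σ(57) = 80, σ(58) = 90, σ(59) = 60, σ(60) = 168, σ(61) = 62, σ(62) = 96, σ(63) = 104, σ(64) = 127, σ(65) = 84, σ(66) = 144, σ(67) = 68, σ(68) = 126, σ(69) = 96, σ(70) = 144, σ(71) = 72, σ(72) = 195, σ(73) = 74, σ(74) = 114, σ(75) = 124, σ(76) = 140, σ(77) = 96, σ(78) = 168, σ(79) = 80, σ(80) = 186, σ(81) = 121, σ(82) = 126, σ(83) = 84, σ(84) = 224, σ(85) = 108, σ(86) = 132, σ(87) = 120, σ(88) = 180, σ(89) = 90, σ(90) = 234, σ(91) = 112, σ(92) = 168, σ(93) = 128, σ(94) = 144, σ(95) = 120, σ(96) = 252, σ(97) = 98, σ(98) = 171, σ(99) = 156, σ(100) = 217, σ(101) = 102, σ(102) = 216, σ(103) = 104, σ(104) = 210, σ(105) = 192, σ(106) = 162, σ(107) = 108, σ(108) = 280, σ(109) = 110, σ(110) = 216, σ(111) = 152, σ(112) = 248, σ(113) = 114, σ(114) = 240, σ(115) = 144, σ(116) = 210, σ(117) = 182, σ(118) = 180, σ(119) = 144, σ(120) = 360, σ(121) = 133, σ(122) = 186, σ(123) = 168, σ(124) = 224, σ(125) = 156, σ(126) = 312, σ(127) = 128, σ(128) = 255, σ(129) = 176, σ(130) = 252, σ(131) = 132, σ(132) = 336, σ(133) = 160, σ(134) = 204, σ(135) = 240, σ(136) = 270, σ(137) = 138, σ(138) = 288, σ(139) = 140, σ(140) = 336, σ(141) = 192, σ(142) = 216, σ(143) = 168, σ(144) = 403, σ(145) = 180, σ(146) = 222, σ(147) = 228, σ(148) = 266, σ(149) = 150, σ(150) = 372, σ(151) = 152, σ(152) = 300, σ(153) = 234, σ(154) = 288, σ(155) = 192, σ(156) = 392, σ(157) = 158, σ(158) = 240, σ(159) = 216, σ(160) = 378, σ(161) = 192, σ(162) = 363, σ(163) = 164, σ(164) = 294, σ(165) = 288, σ(166) = 252, σ(167) = 168, σ(168) = 480, σ(169) = 183, σ(170) = 324, σ(171) = 260. Summing all 171 values: 24122. (Average order: Σ_{n ≤ x} σ(n) ~ (π²/12) x². For x = 171, (π²/12)·171² ≈ 24049.76.)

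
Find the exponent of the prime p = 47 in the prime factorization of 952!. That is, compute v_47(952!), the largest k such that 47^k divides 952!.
v_47(952!) = 20

Legendre's formula: v_p(n!) = Σ_{k ≥ 1} ⌊n / p^k⌋. For p = 47, n = 952, the terms are:
  ⌊952/47^1⌋ = ⌊952/47⌋ = 20
(the next term ⌊952/47^2⌋ = 0, terminating the sum). Summing: v_47(952!) = 20 = 20.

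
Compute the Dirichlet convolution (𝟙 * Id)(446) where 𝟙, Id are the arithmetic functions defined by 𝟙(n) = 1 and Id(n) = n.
(𝟙 * Id)(446) = 672

Divisors of 446: [1, 2, 223, 446]. For each d | 446:
  d = 1: 𝟙(1) · Id(446/1) = 1 · 446 = 446
  d = 2: 𝟙(2) · Id(446/2) = 1 · 223 = 223
  d = 223: 𝟙(223) · Id(446/223) = 1 · 2 = 2
  d = 446: 𝟙(446) · Id(446/446) = 1 · 1 = 1
Summing: (𝟙 * Id)(446) = 446 + 223 + 2 + 1 = 672.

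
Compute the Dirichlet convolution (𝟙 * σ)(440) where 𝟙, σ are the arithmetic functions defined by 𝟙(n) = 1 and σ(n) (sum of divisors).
(𝟙 * σ)(440) = 2366

Divisors of 440: [1, 2, 4, 5, 8, 10, 11, 20, 22, 40, 44, 55, 88, 110, 220, 440]. For each d | 440:
  d = 1: 𝟙(1) · σ(440/1) = 1 · 1080 = 1080
  d = 2: 𝟙(2) · σ(440/2) = 1 · 504 = 504
  d = 4: 𝟙(4) · σ(440/4) = 1 · 216 = 216
  d = 5: 𝟙(5) · σ(440/5) = 1 · 180 = 180
  d = 8: 𝟙(8) · σ(440/8) = 1 · 72 = 72
  d = 10: 𝟙(10) · σ(440/10) = 1 · 84 = 84
  d = 11: 𝟙(11) · σ(440/11) = 1 · 90 = 90
  d = 20: 𝟙(20) · σ(440/20) = 1 · 36 = 36
  d = 22: 𝟙(22) · σ(440/22) = 1 · 42 = 42
  d = 40: 𝟙(40) · σ(440/40) = 1 · 12 = 12
  d = 44: 𝟙(44) · σ(440/44) = 1 · 18 = 18
  d = 55: 𝟙(55) · σ(440/55) = 1 · 15 = 15
  d = 88: 𝟙(88) · σ(440/88) = 1 · 6 = 6
  d = 110: 𝟙(110) · σ(440/110) = 1 · 7 = 7
  d = 220: 𝟙(220) · σ(440/220) = 1 · 3 = 3
  d = 440: 𝟙(440) · σ(440/440) = 1 · 1 = 1
Summing: (𝟙 * σ)(440) = 1080 + 504 + 216 + 180 + 72 + 84 + 90 + 36 + 42 + 12 + 18 + 15 + 6 + 7 + 3 + 1 = 2366.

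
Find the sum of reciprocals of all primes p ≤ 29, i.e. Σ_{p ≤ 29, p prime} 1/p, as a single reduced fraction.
Σ 1/p = 9920878441/6469693230

π(29) = 10, so the primes ≤ 29 are [2, 3, 5, 7, 11, 13, 17, 19, 23, 29]. Summing 1/p over these primes: 9920878441/6469693230 ≈ 1.5334. Mertens estimate ln ln(29) + 0.2615 ≈ 1.4756.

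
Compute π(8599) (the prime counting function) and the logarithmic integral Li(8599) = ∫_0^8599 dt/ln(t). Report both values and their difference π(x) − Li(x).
π(8599) = 1071;  Li(8599) ≈ 1092.80;  π(x) − Li(x) ≈ -21.80.

Direct count of primes ≤ 8599 gives π(8599) = 1071. Numerical evaluation of the logarithmic integral gives Li(8599) ≈ 1092.80. The difference π(x) − Li(x) ≈ -21.80 is typically negative for small/moderate x (Li(x) overestimates), though Littlewood's theorem shows this sign changes infinitely often.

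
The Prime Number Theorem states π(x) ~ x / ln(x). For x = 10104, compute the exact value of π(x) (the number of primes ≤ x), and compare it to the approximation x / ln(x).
π(10104) = 1241;  x/ln(x) ≈ 1095.80;  relative error ≈ 11.70%.

Directly count primes up to 10104: π(10104) = 1241. The PNT approximation gives 10104/ln(10104) ≈ 10104/9.22069 ≈ 1095.80. Relative error (π(x) − x/ln(x)) / π(x) ≈ 11.70%; the approximation is known to undercount slightly (Li(x) is a better estimate).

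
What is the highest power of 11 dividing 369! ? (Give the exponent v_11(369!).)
v_11(369!) = 36

Legendre's formula: v_p(n!) = Σ_{k ≥ 1} ⌊n / p^k⌋. For p = 11, n = 369, the terms are:
  ⌊369/11^1⌋ = ⌊369/11⌋ = 33
  ⌊369/11^2⌋ = ⌊369/121⌋ = 3
(the next term ⌊369/11^3⌋ = 0, terminating the sum). Summing: v_11(369!) = 33 + 3 = 36.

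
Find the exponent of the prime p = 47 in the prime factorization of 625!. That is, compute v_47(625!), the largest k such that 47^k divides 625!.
v_47(625!) = 13

Legendre's formula: v_p(n!) = Σ_{k ≥ 1} ⌊n / p^k⌋. For p = 47, n = 625, the terms are:
  ⌊625/47^1⌋ = ⌊625/47⌋ = 13
(the next term ⌊625/47^2⌋ = 0, terminating the sum). Summing: v_47(625!) = 13 = 13.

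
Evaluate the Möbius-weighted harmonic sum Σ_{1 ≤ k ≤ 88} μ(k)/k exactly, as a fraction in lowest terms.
Σ μ(k)/k = 2609341595728673683821147444809/267064515689275851355624017992790

Values of μ(k) for 1 ≤ k ≤ 88: μ(1) = 1, μ(2) = -1, μ(3) = -1, μ(5) = -1, μ(6) = 1, μ(7) = -1, μ(10) = 1, μ(11) = -1, μ(13) = -1, μ(14) = 1, μ(15) = 1, μ(17) = -1, μ(19) = -1, μ(21) = 1, μ(22) = 1, μ(23) = -1, μ(26) = 1, μ(29) = -1, μ(30) = -1, μ(31) = -1, μ(33) = 1, μ(34) = 1, μ(35) = 1, μ(37) = -1, μ(38) = 1, μ(39) = 1, μ(41) = -1, μ(42) = -1, μ(43) = -1, μ(46) = 1, μ(47) = -1, μ(51) = 1, μ(53) = -1, μ(55) = 1, μ(57) = 1, μ(58) = 1, μ(59) = -1, μ(61) = -1, μ(62) = 1, μ(65) = 1, μ(66) = -1, μ(67) = -1, μ(69) = 1, μ(70) = -1, μ(71) = -1, μ(73) = -1, μ(74) = 1, μ(77) = 1, μ(78) = -1, μ(79) = -1, μ(82) = 1, μ(83) = -1, μ(85) = 1, μ(86) = 1, μ(87) = 1, with μ = 0 on non-squarefree integers. Summing μ(k)/k for k where μ(k) ≠ 0 gives 2609341595728673683821147444809/267064515689275851355624017992790 ≈ 0.0098. (PNT ⟺ this sum → 0 as n → ∞.)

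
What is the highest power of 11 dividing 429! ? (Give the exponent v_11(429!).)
v_11(429!) = 42

Legendre's formula: v_p(n!) = Σ_{k ≥ 1} ⌊n / p^k⌋. For p = 11, n = 429, the terms are:
  ⌊429/11^1⌋ = ⌊429/11⌋ = 39
  ⌊429/11^2⌋ = ⌊429/121⌋ = 3
(the next term ⌊429/11^3⌋ = 0, terminating the sum). Summing: v_11(429!) = 39 + 3 = 42.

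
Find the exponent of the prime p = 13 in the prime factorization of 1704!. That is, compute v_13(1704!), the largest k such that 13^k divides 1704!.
v_13(1704!) = 141

Legendre's formula: v_p(n!) = Σ_{k ≥ 1} ⌊n / p^k⌋. For p = 13, n = 1704, the terms are:
  ⌊1704/13^1⌋ = ⌊1704/13⌋ = 131
  ⌊1704/13^2⌋ = ⌊1704/169⌋ = 10
(the next term ⌊1704/13^3⌋ = 0, terminating the sum). Summing: v_13(1704!) = 131 + 10 = 141.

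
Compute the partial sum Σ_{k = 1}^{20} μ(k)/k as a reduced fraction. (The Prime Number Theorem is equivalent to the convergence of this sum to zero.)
Σ μ(k)/k = -81988/1616615

Values of μ(k) for 1 ≤ k ≤ 20: μ(1) = 1, μ(2) = -1, μ(3) = -1, μ(5) = -1, μ(6) = 1, μ(7) = -1, μ(10) = 1, μ(11) = -1, μ(13) = -1, μ(14) = 1, μ(15) = 1, μ(17) = -1, μ(19) = -1, with μ = 0 on non-squarefree integers. Summing μ(k)/k for k where μ(k) ≠ 0 gives -81988/1616615 ≈ -0.0507. (PNT ⟺ this sum → 0 as n → ∞.)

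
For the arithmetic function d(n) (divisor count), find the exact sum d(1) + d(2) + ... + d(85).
Σ_{n ≤ 85} d(n) = 395

Compute d(n) for each 1 ≤ n ≤ 85: d(1) = 1, d(2) = 2, d(3) = 2, d(4) = 3, d(5) = 2, d(6) = 4, d(7) = 2, d(8) = 4, d(9) = 3, d(10) = 4, d(11) = 2, d(12) = 6, d(13) = 2, d(14) = 4, d(15) = 4, d(16) = 5, d(17) = 2, d(18) = 6, d(19) = 2, d(20) = 6, d(21) = 4, d(22) = 4, d(23) = 2, d(24) = 8, d(25) = 3, d(26) = 4, d(27) = 4, d(28) = 6, d(29) = 2, d(30) = 8, d(31) = 2, d(32) = 6, d(33) = 4, d(34) = 4, d(35) = 4, d(36) = 9, d(37) = 2, d(38) = 4, d(39) = 4, d(40) = 8, d(41) = 2, d(42) = 8, d(43) = 2, d(44) = 6, d(45) = 6, d(46) = 4, d(47) = 2, d(48) = 10, d(49) = 3, d(50) = 6, d(51) = 4, d(52) = 6, d(53) = 2, d(54) = 8, d(55) = 4, d(56) = 8, d(57) = 4, d(58) = 4, d(59) = 2, d(60) = 12, d(61) = 2, d(62) = 4, d(63) = 6, d(64) = 7, d(65) = 4, d(66) = 8, d(67) = 2, d(68) = 6, d(69) = 4, d(70) = 8, d(71) = 2, d(72) = 12, d(73) = 2, d(74) = 4, d(75) = 6, d(76) = 6, d(77) = 4, d(78) = 8, d(79) = 2, d(80) = 10, d(81) = 5, d(82) = 4, d(83) = 2, d(84) = 12, d(85) = 4. Summing all 85 values: 395. (Dirichlet's divisor formula: Σ_{n ≤ x} d(n) = x ln(x) + (2γ − 1) x + O(√x). For x = 85, the asymptotic estimate is ≈ 390.75.)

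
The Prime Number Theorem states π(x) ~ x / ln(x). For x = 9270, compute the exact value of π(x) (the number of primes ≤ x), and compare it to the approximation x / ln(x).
π(9270) = 1147;  x/ln(x) ≈ 1014.83;  relative error ≈ 11.52%.

Directly count primes up to 9270: π(9270) = 1147. The PNT approximation gives 9270/ln(9270) ≈ 9270/9.13454 ≈ 1014.83. Relative error (π(x) − x/ln(x)) / π(x) ≈ 11.52%; the approximation is known to undercount slightly (Li(x) is a better estimate).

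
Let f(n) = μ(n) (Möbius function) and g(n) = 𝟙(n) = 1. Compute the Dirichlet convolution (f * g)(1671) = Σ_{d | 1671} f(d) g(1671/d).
(μ * 𝟙)(1671) = 0

Divisors of 1671: [1, 3, 557, 1671]. For each d | 1671:
  d = 1: μ(1) · 𝟙(1671/1) = 1 · 1 = 1
  d = 3: μ(3) · 𝟙(1671/3) = -1 · 1 = -1
  d = 557: μ(557) · 𝟙(1671/557) = -1 · 1 = -1
  d = 1671: μ(1671) · 𝟙(1671/1671) = 1 · 1 = 1
Summing: (μ * 𝟙)(1671) = 1 + -1 + -1 + 1 = 0.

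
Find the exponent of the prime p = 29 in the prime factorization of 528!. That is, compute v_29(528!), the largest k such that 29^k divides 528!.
v_29(528!) = 18

Legendre's formula: v_p(n!) = Σ_{k ≥ 1} ⌊n / p^k⌋. For p = 29, n = 528, the terms are:
  ⌊528/29^1⌋ = ⌊528/29⌋ = 18
(the next term ⌊528/29^2⌋ = 0, terminating the sum). Summing: v_29(528!) = 18 = 18.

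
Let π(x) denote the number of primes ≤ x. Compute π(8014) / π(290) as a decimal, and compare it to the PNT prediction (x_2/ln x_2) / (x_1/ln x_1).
π(8014)/π(290) = 1009/61 ≈ 16.5410;  PNT prediction ≈ 17.4308.

π(290) = 61 and π(8014) = 1009, so π(8014)/π(290) ≈ 16.5410. The PNT-predicted ratio is (8014/ln(8014)) / (290/ln(290)) ≈ 17.4308. The two agree to within a few percent, as expected.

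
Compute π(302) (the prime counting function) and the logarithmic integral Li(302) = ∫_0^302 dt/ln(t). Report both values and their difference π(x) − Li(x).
π(302) = 62;  Li(302) ≈ 68.68;  π(x) − Li(x) ≈ -6.68.

Direct count of primes ≤ 302 gives π(302) = 62. Numerical evaluation of the logarithmic integral gives Li(302) ≈ 68.68. The difference π(x) − Li(x) ≈ -6.68 is typically negative for small/moderate x (Li(x) overestimates), though Littlewood's theorem shows this sign changes infinitely often.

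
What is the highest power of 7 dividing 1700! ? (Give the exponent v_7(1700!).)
v_7(1700!) = 280

Legendre's formula: v_p(n!) = Σ_{k ≥ 1} ⌊n / p^k⌋. For p = 7, n = 1700, the terms are:
  ⌊1700/7^1⌋ = ⌊1700/7⌋ = 242
  ⌊1700/7^2⌋ = ⌊1700/49⌋ = 34
  ⌊1700/7^3⌋ = ⌊1700/343⌋ = 4
(the next term ⌊1700/7^4⌋ = 0, terminating the sum). Summing: v_7(1700!) = 242 + 34 + 4 = 280.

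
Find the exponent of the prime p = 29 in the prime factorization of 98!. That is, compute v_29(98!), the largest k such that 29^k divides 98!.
v_29(98!) = 3

Legendre's formula: v_p(n!) = Σ_{k ≥ 1} ⌊n / p^k⌋. For p = 29, n = 98, the terms are:
  ⌊98/29^1⌋ = ⌊98/29⌋ = 3
(the next term ⌊98/29^2⌋ = 0, terminating the sum). Summing: v_29(98!) = 3 = 3.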